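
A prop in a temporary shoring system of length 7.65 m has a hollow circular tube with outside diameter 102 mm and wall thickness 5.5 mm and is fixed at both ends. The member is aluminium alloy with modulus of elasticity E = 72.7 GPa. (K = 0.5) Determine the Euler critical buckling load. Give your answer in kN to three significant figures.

P_cr ≈ 95.5 kN

Inner diameter d_i = 102 − 2×5.5 = 91.00 mm
I = π(d_o⁴ − d_i⁴)/64 = π(102⁴ − 91.00⁴)/64 = 1.947×10^6 mm⁴
I = 1.947×10^6 mm⁴ = 1.947×10^-6 m⁴
Effective length L_e = K·L = 0.5 × 7.65 = 3.825 m
P_cr = π²EI / L_e² = π² × 72.7×10⁹ × 1.947×10^-6 / 3.825² = 9.550×10^4 N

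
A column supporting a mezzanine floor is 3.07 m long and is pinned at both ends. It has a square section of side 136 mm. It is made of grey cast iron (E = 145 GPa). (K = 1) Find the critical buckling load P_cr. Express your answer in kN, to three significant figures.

P_cr ≈ 4330 kN

I = a⁴/12 = 136⁴/12 = 2.851×10^7 mm⁴
I = 2.851×10^7 mm⁴ = 2.851×10^-5 m⁴
Effective length L_e = K·L = 1 × 3.07 = 3.070 m
P_cr = π²EI / L_e² = π² × 145×10⁹ × 2.851×10^-5 / 3.070² = 4.329×10^6 N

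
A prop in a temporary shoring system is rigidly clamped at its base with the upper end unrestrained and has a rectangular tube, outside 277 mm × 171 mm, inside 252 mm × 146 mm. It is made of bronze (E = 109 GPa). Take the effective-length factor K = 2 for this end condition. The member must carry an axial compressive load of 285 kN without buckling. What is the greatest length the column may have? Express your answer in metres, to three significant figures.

L_max ≈ 6.87 m

Weak-axis I_min = (h_o·b_o³ − h_i·b_i³)/12 with b_o = 171, b_i = 146.0 mm (shorter outer/inner sides).
I_min = (277×171³ − 252.0×146.0³)/12 = 5.007×10^7 mm⁴
I = 5.007×10^-5 m⁴
At the buckling limit P_cr = P = 2.850×10^5 N
From P_cr = π²EI/(K·L)²:  L = (1/K)·√(π²EI/P_cr) = (1/2)·√(π²×1.09×10^11×5.007×10^-5/2.850×10^5)
L = 6.87 m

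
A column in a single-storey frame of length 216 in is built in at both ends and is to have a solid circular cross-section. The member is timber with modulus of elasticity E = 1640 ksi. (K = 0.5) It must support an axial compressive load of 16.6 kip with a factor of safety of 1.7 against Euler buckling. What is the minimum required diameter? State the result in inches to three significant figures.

Required P_cr = n·P = 1.7 × 16.6 = 28.22 kip
L_e = K·L = 0.5 × 216 = 108.0 in
Required I = P_cr·L_e²/(π²E) = 2.822×10^4 × 108.0² / (π² × 1.64×10^6) = 20.34 in⁴
Solid circle: I = πd⁴/64  ⇒  d = (64I/π)^(1/4) = (64×20.34/π)^(1/4) = 4.51 in

d ≈ 4.51 in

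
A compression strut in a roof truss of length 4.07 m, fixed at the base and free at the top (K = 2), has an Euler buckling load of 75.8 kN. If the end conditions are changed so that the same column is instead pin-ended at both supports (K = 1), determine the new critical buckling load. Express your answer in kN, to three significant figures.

P_cr ∝ 1/K², so P_cr,new = P_cr,old × (K_old/K_new)² = 75.8 × (2/1)²
= 75.8 × 4.000 = 303 kN

P_cr ≈ 303 kN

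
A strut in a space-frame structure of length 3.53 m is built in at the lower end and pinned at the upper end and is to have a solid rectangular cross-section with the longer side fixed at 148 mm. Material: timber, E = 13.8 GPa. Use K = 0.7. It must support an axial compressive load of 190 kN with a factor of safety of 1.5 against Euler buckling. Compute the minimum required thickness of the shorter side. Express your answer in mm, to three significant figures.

b ≈ 101 mm

Required P_cr = n·P = 1.5 × 190 = 285.0 kN
L_e = K·L = 0.7 × 3.53 = 2.471 m
Required I = P_cr·L_e²/(π²E) = 2.850×10^5 × 2.471² / (π² × 1.38×10^10) = 1.278×10^-5 m⁴
I_req = 1.278×10^7 mm⁴
Rectangle, weak axis: I_min = h·b³/12 with h = 148 mm fixed  ⇒  b = (12I/h)^(1/3) = 101 mm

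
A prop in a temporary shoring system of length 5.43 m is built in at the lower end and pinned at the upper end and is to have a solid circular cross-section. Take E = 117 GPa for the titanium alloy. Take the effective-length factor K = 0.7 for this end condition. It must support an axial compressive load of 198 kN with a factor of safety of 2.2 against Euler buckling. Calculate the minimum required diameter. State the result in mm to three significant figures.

d ≈ 103 mm

Required P_cr = n·P = 2.2 × 198 = 435.6 kN
L_e = K·L = 0.7 × 5.43 = 3.801 m
Required I = P_cr·L_e²/(π²E) = 4.356×10^5 × 3.801² / (π² × 1.17×10^11) = 5.450×10^-6 m⁴
I_req = 5.450×10^6 mm⁴
Solid circle: I = πd⁴/64  ⇒  d = (64I/π)^(1/4) = (64×5.450×10^6/π)^(1/4) = 103 mm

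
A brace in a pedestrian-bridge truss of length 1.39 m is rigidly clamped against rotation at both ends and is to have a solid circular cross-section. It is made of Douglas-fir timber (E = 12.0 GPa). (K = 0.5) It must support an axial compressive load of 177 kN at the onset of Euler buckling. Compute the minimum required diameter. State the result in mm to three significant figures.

d ≈ 61.9 mm

L_e = K·L = 0.5 × 1.39 = 0.6950 m
Required I = P_cr·L_e²/(π²E) = 1.770×10^5 × 0.6950² / (π² × 1.20×10^10) = 7.219×10^-7 m⁴
I_req = 7.219×10^5 mm⁴
Solid circle: I = πd⁴/64  ⇒  d = (64I/π)^(1/4) = (64×7.219×10^5/π)^(1/4) = 61.9 mm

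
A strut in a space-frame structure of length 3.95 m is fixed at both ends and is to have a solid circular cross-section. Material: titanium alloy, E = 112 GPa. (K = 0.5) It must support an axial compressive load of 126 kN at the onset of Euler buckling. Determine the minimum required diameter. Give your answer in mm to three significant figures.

d ≈ 54.9 mm

L_e = K·L = 0.5 × 3.95 = 1.975 m
Required I = P_cr·L_e²/(π²E) = 1.260×10^5 × 1.975² / (π² × 1.12×10^11) = 4.446×10^-7 m⁴
I_req = 4.446×10^5 mm⁴
Solid circle: I = πd⁴/64  ⇒  d = (64I/π)^(1/4) = (64×4.446×10^5/π)^(1/4) = 54.9 mm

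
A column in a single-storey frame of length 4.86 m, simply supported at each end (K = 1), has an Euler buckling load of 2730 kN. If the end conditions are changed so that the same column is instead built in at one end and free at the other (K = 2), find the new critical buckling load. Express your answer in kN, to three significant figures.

P_cr ∝ 1/K², so P_cr,new = P_cr,old × (K_old/K_new)² = 2730 × (1/2)²
= 2730 × 0.2500 = 682 kN

P_cr ≈ 682 kN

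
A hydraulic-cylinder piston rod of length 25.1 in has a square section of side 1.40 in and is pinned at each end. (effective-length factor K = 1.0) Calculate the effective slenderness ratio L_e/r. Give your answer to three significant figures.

λ ≈ 62.1

For a square r = a/√12 = 1.40/√12 = 0.4041 in
L_e = K·L = 1 × 25.1 = 25.10 in
λ = L_e / r_min = 25.100 / 0.4041 = 62.1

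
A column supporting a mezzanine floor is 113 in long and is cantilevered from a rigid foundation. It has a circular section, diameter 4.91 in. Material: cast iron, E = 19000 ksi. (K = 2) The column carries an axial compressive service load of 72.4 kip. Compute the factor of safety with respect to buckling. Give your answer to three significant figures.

I = πd⁴/64 = π×4.91⁴/64 = 28.53 in⁴
Effective length L_e = K·L = 2 × 113 = 226.0 in
P_cr = π²EI / L_e² = π² × 19000×10³ × 28.53 / 226.0² = 1.047×10^5 lb
Factor of safety n = P_cr / P = 104.74 / 72.4 = 1.45

n ≈ 1.45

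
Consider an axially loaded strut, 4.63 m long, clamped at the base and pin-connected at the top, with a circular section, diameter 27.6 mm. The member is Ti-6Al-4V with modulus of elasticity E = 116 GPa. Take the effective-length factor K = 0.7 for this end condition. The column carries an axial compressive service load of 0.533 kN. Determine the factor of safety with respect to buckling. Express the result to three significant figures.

I = πd⁴/64 = π×27.6⁴/64 = 2.848×10^4 mm⁴
I = 2.848×10^4 mm⁴ = 2.848×10^-8 m⁴
Effective length L_e = K·L = 0.7 × 4.63 = 3.241 m
P_cr = π²EI / L_e² = π² × 116×10⁹ × 2.848×10^-8 / 3.241² = 3.105×10^3 N
Factor of safety n = P_cr / P = 3.1046 / 0.533 = 5.82

n ≈ 5.82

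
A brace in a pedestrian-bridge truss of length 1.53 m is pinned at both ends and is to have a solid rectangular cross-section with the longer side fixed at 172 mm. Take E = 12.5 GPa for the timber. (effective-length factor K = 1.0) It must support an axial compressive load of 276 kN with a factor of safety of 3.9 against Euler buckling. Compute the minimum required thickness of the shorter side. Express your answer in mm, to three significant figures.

Required P_cr = n·P = 3.9 × 276 = 1076 kN
L_e = K·L = 1 × 1.53 = 1.530 m
Required I = P_cr·L_e²/(π²E) = 1.076×10^6 × 1.530² / (π² × 1.25×10^10) = 2.042×10^-5 m⁴
I_req = 2.042×10^7 mm⁴
Rectangle, weak axis: I_min = h·b³/12 with h = 172 mm fixed  ⇒  b = (12I/h)^(1/3) = 113 mm

b ≈ 113 mm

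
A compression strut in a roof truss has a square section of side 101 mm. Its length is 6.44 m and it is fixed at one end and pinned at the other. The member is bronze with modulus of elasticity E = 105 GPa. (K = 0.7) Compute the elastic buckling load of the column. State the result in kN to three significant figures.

I = a⁴/12 = 101⁴/12 = 8.672×10^6 mm⁴
I = 8.672×10^6 mm⁴ = 8.672×10^-6 m⁴
Effective length L_e = K·L = 0.7 × 6.44 = 4.508 m
P_cr = π²EI / L_e² = π² × 105×10⁹ × 8.672×10^-6 / 4.508² = 4.422×10^5 N

P_cr ≈ 442 kN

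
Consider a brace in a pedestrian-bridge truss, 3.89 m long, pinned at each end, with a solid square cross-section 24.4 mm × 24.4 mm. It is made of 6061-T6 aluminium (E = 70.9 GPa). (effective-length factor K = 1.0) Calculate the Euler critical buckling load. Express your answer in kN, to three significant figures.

I = a⁴/12 = 24.4⁴/12 = 2.954×10^4 mm⁴
I = 2.954×10^4 mm⁴ = 2.954×10^-8 m⁴
Effective length L_e = K·L = 1 × 3.89 = 3.890 m
P_cr = π²EI / L_e² = π² × 70.9×10⁹ × 2.954×10^-8 / 3.890² = 1.366×10^3 N

P_cr ≈ 1.37 kN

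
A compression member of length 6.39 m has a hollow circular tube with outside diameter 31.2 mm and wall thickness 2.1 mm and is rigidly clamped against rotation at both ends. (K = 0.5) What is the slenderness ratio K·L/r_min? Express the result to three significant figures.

λ ≈ 310

Inner diameter d_i = 31.2 − 2×2.1 = 27.00 mm
I = π(d_o⁴ − d_i⁴)/64 = π(31.2⁴ − 27.00⁴)/64 = 2.043×10^4 mm⁴
A = 192.0 mm²;  r_min = √(I/A) = √(2.043×10^4/192.0) = 10.32 mm
L_e = K·L = 0.5 × 6.39 m = 3.195 m = 3195.0 mm
λ = L_e / r_min = 3195.0 / 10.32 = 310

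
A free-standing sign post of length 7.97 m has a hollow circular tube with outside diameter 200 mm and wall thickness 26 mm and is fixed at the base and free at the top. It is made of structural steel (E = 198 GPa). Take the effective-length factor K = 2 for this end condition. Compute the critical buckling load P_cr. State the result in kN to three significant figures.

P_cr ≈ 423 kN

Inner diameter d_i = 200 − 2×26 = 148.0 mm
I = π(d_o⁴ − d_i⁴)/64 = π(200⁴ − 148.0⁴)/64 = 5.499×10^7 mm⁴
I = 5.499×10^7 mm⁴ = 5.499×10^-5 m⁴
Effective length L_e = K·L = 2 × 7.97 = 15.94 m
P_cr = π²EI / L_e² = π² × 198×10⁹ × 5.499×10^-5 / 15.94² = 4.229×10^5 N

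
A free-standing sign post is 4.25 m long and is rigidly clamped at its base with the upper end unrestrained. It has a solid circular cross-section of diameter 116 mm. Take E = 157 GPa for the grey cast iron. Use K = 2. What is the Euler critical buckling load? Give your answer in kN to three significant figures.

P_cr ≈ 191 kN

I = πd⁴/64 = π×116⁴/64 = 8.888×10^6 mm⁴
I = 8.888×10^6 mm⁴ = 8.888×10^-6 m⁴
Effective length L_e = K·L = 2 × 4.25 = 8.500 m
P_cr = π²EI / L_e² = π² × 157×10⁹ × 8.888×10^-6 / 8.500² = 1.906×10^5 N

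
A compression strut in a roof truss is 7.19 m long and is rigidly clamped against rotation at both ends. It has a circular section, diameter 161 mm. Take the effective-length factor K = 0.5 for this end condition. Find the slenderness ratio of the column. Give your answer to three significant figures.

λ ≈ 89.3

I = πd⁴/64 = π×161⁴/64 = 3.298×10^7 mm⁴
A = 2.036×10^4 mm²;  r_min = √(I/A) = √(3.298×10^7/2.036×10^4) = 40.25 mm
L_e = K·L = 0.5 × 7.19 m = 3.595 m = 3595.0 mm
λ = L_e / r_min = 3595.0 / 40.25 = 89.3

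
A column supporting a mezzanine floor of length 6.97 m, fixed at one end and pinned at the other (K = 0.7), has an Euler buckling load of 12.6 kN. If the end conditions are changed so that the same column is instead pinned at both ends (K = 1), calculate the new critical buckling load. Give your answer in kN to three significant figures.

P_cr ∝ 1/K², so P_cr,new = P_cr,old × (K_old/K_new)² = 12.6 × (0.7/1)²
= 12.6 × 0.4900 = 6.17 kN

P_cr ≈ 6.17 kN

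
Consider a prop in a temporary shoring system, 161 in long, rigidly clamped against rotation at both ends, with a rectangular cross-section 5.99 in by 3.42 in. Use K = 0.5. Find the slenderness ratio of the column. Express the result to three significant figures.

For a rectangle r_min = b/√12 = 3.42/√12 = 0.9873 in
L_e = K·L = 0.5 × 161 = 80.50 in
λ = L_e / r_min = 80.500 / 0.9873 = 81.5

λ ≈ 81.5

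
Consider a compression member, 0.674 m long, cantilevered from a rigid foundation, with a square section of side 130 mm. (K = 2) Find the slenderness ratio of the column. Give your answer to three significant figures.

λ ≈ 35.9

For a square r = a/√12 = 130/√12 = 37.53 mm
L_e = K·L = 2 × 0.674 m = 1.348 m = 1348.0 mm
λ = L_e / r_min = 1348.0 / 37.53 = 35.9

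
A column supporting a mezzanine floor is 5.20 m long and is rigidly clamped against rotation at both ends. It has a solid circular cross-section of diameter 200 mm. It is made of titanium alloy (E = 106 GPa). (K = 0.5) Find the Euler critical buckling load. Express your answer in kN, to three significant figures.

I = πd⁴/64 = π×200⁴/64 = 7.854×10^7 mm⁴
I = 7.854×10^7 mm⁴ = 7.854×10^-5 m⁴
Effective length L_e = K·L = 0.5 × 5.20 = 2.600 m
P_cr = π²EI / L_e² = π² × 106×10⁹ × 7.854×10^-5 / 2.600² = 1.215×10^7 N

P_cr ≈ 12200 kN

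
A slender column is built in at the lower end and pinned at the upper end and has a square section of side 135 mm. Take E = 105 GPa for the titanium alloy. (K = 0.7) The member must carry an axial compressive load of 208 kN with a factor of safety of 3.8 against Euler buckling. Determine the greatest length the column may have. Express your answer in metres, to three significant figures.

L_max ≈ 8.61 m

I = a⁴/12 = 135⁴/12 = 2.768×10^7 mm⁴
I = 2.768×10^-5 m⁴
Required critical load P_cr = n·P = 3.8 × 208 = 790.4 kN = 7.904×10^5 N
From P_cr = π²EI/(K·L)²:  L = (1/K)·√(π²EI/P_cr) = (1/0.7)·√(π²×1.05×10^11×2.768×10^-5/7.904×10^5)
L = 8.61 m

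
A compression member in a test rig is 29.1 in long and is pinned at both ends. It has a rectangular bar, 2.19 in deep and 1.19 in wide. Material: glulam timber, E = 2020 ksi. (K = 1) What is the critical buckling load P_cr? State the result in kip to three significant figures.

P_cr ≈ 7.24 kip

Buckling occurs about the weak axis: I_min = h·b³/12 with b = 1.19 in (the shorter side).
I_min = 2.19×1.19³/12 = 0.3075 in⁴
Effective length L_e = K·L = 1 × 29.1 = 29.10 in
P_cr = π²EI / L_e² = π² × 2020×10³ × 0.3075 / 29.10² = 7.241×10^3 lb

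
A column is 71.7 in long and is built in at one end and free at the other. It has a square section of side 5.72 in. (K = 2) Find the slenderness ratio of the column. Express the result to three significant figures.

λ ≈ 86.8

I = a⁴/12 = 5.72⁴/12 = 89.21 in⁴
A = 32.72 in²;  r_min = √(I/A) = √(89.21/32.72) = 1.651 in
L_e = K·L = 2 × 71.7 = 143.4 in
λ = L_e / r_min = 143.40 / 1.651 = 86.8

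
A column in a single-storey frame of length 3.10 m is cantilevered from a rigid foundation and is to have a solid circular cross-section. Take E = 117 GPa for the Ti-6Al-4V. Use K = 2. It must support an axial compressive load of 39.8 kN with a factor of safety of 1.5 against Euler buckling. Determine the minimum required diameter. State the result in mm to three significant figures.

Required P_cr = n·P = 1.5 × 39.8 = 59.70 kN
L_e = K·L = 2 × 3.10 = 6.200 m
Required I = P_cr·L_e²/(π²E) = 5.970×10^4 × 6.200² / (π² × 1.17×10^11) = 1.987×10^-6 m⁴
I_req = 1.987×10^6 mm⁴
Solid circle: I = πd⁴/64  ⇒  d = (64I/π)^(1/4) = (64×1.987×10^6/π)^(1/4) = 79.8 mm

d ≈ 79.8 mm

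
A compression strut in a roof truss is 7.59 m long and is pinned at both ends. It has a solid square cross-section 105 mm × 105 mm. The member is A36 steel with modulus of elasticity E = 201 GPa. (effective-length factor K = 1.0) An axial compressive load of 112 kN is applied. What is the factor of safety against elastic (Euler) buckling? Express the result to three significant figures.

n ≈ 3.11

I = a⁴/12 = 105⁴/12 = 1.013×10^7 mm⁴
I = 1.013×10^7 mm⁴ = 1.013×10^-5 m⁴
Effective length L_e = K·L = 1 × 7.59 = 7.590 m
P_cr = π²EI / L_e² = π² × 201×10⁹ × 1.013×10^-5 / 7.590² = 3.488×10^5 N
Factor of safety n = P_cr / P = 348.81 / 112 = 3.11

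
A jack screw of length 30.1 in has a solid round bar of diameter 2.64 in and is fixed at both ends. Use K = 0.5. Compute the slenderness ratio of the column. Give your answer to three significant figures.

λ ≈ 22.8

I = πd⁴/64 = π×2.64⁴/64 = 2.384 in⁴
A = 5.474 in²;  r_min = √(I/A) = √(2.384/5.474) = 0.6600 in
L_e = K·L = 0.5 × 30.1 = 15.05 in
λ = L_e / r_min = 15.050 / 0.6600 = 22.8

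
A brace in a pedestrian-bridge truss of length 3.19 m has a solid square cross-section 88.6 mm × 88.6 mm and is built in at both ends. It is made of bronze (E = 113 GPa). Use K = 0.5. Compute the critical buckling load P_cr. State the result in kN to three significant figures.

I = a⁴/12 = 88.6⁴/12 = 5.135×10^6 mm⁴
I = 5.135×10^6 mm⁴ = 5.135×10^-6 m⁴
Effective length L_e = K·L = 0.5 × 3.19 = 1.595 m
P_cr = π²EI / L_e² = π² × 113×10⁹ × 5.135×10^-6 / 1.595² = 2.251×10^6 N

P_cr ≈ 2250 kN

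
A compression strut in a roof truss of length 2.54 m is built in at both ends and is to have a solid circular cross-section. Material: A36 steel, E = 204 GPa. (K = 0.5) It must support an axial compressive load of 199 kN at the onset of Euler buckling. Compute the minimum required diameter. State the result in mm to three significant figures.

L_e = K·L = 0.5 × 2.54 = 1.270 m
Required I = P_cr·L_e²/(π²E) = 1.990×10^5 × 1.270² / (π² × 2.04×10^11) = 1.594×10^-7 m⁴
I_req = 1.594×10^5 mm⁴
Solid circle: I = πd⁴/64  ⇒  d = (64I/π)^(1/4) = (64×1.594×10^5/π)^(1/4) = 42.5 mm

d ≈ 42.5 mm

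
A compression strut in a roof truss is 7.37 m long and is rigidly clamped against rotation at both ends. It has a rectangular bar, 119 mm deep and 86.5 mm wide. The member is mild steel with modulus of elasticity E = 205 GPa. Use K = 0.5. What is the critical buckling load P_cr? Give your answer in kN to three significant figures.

Buckling occurs about the weak axis: I_min = h·b³/12 with b = 86.5 mm (the shorter side).
I_min = 119×86.5³/12 = 6.418×10^6 mm⁴
I = 6.418×10^6 mm⁴ = 6.418×10^-6 m⁴
Effective length L_e = K·L = 0.5 × 7.37 = 3.685 m
P_cr = π²EI / L_e² = π² × 205×10⁹ × 6.418×10^-6 / 3.685² = 9.563×10^5 N

P_cr ≈ 956 kN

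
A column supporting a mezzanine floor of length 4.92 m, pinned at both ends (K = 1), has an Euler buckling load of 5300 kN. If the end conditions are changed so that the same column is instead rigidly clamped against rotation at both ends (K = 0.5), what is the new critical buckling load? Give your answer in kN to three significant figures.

P_cr ≈ 21200 kN

P_cr ∝ 1/K², so P_cr,new = P_cr,old × (K_old/K_new)² = 5300 × (1/0.5)²
= 5300 × 4.000 = 21200 kN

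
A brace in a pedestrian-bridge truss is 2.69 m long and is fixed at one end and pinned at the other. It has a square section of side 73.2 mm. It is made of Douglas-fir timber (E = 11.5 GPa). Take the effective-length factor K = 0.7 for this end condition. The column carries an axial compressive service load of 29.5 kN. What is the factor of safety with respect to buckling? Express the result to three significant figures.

I = a⁴/12 = 73.2⁴/12 = 2.393×10^6 mm⁴
I = 2.393×10^6 mm⁴ = 2.393×10^-6 m⁴
Effective length L_e = K·L = 0.7 × 2.69 = 1.883 m
P_cr = π²EI / L_e² = π² × 11.5×10⁹ × 2.393×10^-6 / 1.883² = 7.659×10^4 N
Factor of safety n = P_cr / P = 76.588 / 29.5 = 2.60

n ≈ 2.60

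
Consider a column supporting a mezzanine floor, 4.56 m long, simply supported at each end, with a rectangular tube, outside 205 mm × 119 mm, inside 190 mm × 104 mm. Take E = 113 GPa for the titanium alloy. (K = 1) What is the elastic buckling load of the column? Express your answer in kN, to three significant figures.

Weak-axis I_min = (h_o·b_o³ − h_i·b_i³)/12 with b_o = 119, b_i = 104.0 mm (shorter outer/inner sides).
I_min = (205×119³ − 190.0×104.0³)/12 = 1.098×10^7 mm⁴
I = 1.098×10^7 mm⁴ = 1.098×10^-5 m⁴
Effective length L_e = K·L = 1 × 4.56 = 4.560 m
P_cr = π²EI / L_e² = π² × 113×10⁹ × 1.098×10^-5 / 4.560² = 5.888×10^5 N

P_cr ≈ 589 kN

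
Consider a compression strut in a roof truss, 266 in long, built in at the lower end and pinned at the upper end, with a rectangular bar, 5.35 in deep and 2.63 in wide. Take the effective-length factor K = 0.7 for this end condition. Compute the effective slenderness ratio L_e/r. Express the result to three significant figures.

λ ≈ 245

For a rectangle r_min = b/√12 = 2.63/√12 = 0.7592 in
L_e = K·L = 0.7 × 266 = 186.2 in
λ = L_e / r_min = 186.20 / 0.7592 = 245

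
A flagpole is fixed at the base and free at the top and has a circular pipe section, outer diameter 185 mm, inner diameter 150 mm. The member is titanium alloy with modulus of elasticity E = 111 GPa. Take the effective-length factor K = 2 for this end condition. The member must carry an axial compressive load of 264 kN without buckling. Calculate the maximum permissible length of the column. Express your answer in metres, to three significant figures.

d_o = 185 mm, d_i = 150 mm
I = π(d_o⁴ − d_i⁴)/64 = π(185⁴ − 150.0⁴)/64 = 3.265×10^7 mm⁴
I = 3.265×10^-5 m⁴
At the buckling limit P_cr = P = 2.640×10^5 N
From P_cr = π²EI/(K·L)²:  L = (1/K)·√(π²EI/P_cr) = (1/2)·√(π²×1.11×10^11×3.265×10^-5/2.640×10^5)
L = 5.82 m

L_max ≈ 5.82 m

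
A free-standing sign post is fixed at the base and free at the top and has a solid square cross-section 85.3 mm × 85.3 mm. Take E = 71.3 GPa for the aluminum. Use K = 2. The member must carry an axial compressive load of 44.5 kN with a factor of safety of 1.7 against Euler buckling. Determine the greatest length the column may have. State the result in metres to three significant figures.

L_max ≈ 3.20 m

I = a⁴/12 = 85.3⁴/12 = 4.412×10^6 mm⁴
I = 4.412×10^-6 m⁴
Required critical load P_cr = n·P = 1.7 × 44.5 = 75.65 kN = 7.565×10^4 N
From P_cr = π²EI/(K·L)²:  L = (1/K)·√(π²EI/P_cr) = (1/2)·√(π²×7.13×10^10×4.412×10^-6/7.565×10^4)
L = 3.20 m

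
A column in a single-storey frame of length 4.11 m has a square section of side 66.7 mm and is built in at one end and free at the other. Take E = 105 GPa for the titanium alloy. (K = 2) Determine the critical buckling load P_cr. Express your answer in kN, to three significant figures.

I = a⁴/12 = 66.7⁴/12 = 1.649×10^6 mm⁴
I = 1.649×10^6 mm⁴ = 1.649×10^-6 m⁴
Effective length L_e = K·L = 2 × 4.11 = 8.220 m
P_cr = π²EI / L_e² = π² × 105×10⁹ × 1.649×10^-6 / 8.220² = 2.530×10^4 N

P_cr ≈ 25.3 kN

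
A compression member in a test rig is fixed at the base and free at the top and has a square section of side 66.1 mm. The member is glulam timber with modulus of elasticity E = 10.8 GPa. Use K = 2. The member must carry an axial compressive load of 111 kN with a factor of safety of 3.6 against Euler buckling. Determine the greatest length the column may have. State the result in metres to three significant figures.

I = a⁴/12 = 66.1⁴/12 = 1.591×10^6 mm⁴
I = 1.591×10^-6 m⁴
Required critical load P_cr = n·P = 3.6 × 111 = 399.6 kN = 3.996×10^5 N
From P_cr = π²EI/(K·L)²:  L = (1/K)·√(π²EI/P_cr) = (1/2)·√(π²×1.08×10^10×1.591×10^-6/3.996×10^5)
L = 0.326 m

L_max ≈ 0.326 m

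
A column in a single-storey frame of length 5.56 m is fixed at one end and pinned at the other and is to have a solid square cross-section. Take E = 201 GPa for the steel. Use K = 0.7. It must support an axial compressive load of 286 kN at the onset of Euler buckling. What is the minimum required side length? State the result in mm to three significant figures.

a ≈ 71.5 mm

L_e = K·L = 0.7 × 5.56 = 3.892 m
Required I = P_cr·L_e²/(π²E) = 2.860×10^5 × 3.892² / (π² × 2.01×10^11) = 2.184×10^-6 m⁴
I_req = 2.184×10^6 mm⁴
Solid square: I = a⁴/12  ⇒  a = (12I)^(1/4) = (12×2.184×10^6)^(1/4) = 71.5 mm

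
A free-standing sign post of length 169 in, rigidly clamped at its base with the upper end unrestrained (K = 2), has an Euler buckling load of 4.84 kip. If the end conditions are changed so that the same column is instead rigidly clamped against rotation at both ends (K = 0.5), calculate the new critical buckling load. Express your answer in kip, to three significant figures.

P_cr ≈ 77.4 kip

P_cr ∝ 1/K², so P_cr,new = P_cr,old × (K_old/K_new)² = 4.84 × (2/0.5)²
= 4.84 × 16.00 = 77.4 kip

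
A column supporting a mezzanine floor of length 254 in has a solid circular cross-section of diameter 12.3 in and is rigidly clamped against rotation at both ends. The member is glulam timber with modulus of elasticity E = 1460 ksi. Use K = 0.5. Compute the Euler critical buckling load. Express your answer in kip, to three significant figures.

I = πd⁴/64 = π×12.3⁴/64 = 1.124×10^3 in⁴
Effective length L_e = K·L = 0.5 × 254 = 127.0 in
P_cr = π²EI / L_e² = π² × 1460×10³ × 1.124×10^3 / 127.0² = 1.004×10^6 lb

P_cr ≈ 1000 kip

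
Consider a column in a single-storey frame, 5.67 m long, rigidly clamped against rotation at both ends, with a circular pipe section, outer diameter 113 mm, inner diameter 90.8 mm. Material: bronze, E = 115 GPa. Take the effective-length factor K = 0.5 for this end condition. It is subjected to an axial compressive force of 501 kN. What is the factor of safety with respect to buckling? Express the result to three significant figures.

d_o = 113 mm, d_i = 90.8 mm
I = π(d_o⁴ − d_i⁴)/64 = π(113⁴ − 90.80⁴)/64 = 4.667×10^6 mm⁴
I = 4.667×10^6 mm⁴ = 4.667×10^-6 m⁴
Effective length L_e = K·L = 0.5 × 5.67 = 2.835 m
P_cr = π²EI / L_e² = π² × 115×10⁹ × 4.667×10^-6 / 2.835² = 6.591×10^5 N
Factor of safety n = P_cr / P = 659.05 / 501 = 1.32

n ≈ 1.32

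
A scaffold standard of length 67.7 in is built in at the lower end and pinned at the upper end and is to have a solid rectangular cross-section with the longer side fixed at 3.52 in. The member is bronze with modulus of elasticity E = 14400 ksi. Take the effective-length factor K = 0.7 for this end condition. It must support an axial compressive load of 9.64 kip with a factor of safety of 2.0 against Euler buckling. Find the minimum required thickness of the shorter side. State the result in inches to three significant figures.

Required P_cr = n·P = 2.0 × 9.64 = 19.28 kip
L_e = K·L = 0.7 × 67.7 = 47.39 in
Required I = P_cr·L_e²/(π²E) = 1.928×10^4 × 47.39² / (π² × 1.44×10^7) = 0.3047 in⁴
Rectangle, weak axis: I_min = h·b³/12 with h = 3.52 in fixed  ⇒  b = (12I/h)^(1/3) = 1.01 in

b ≈ 1.01 in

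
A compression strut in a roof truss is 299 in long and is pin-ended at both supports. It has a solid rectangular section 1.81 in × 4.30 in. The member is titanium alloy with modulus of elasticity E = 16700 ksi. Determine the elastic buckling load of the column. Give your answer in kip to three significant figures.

P_cr ≈ 3.92 kip

Buckling occurs about the weak axis: I_min = h·b³/12 with b = 1.81 in (the shorter side).
I_min = 4.30×1.81³/12 = 2.125 in⁴
Effective length L_e = K·L = 1 × 299 = 299.0 in
P_cr = π²EI / L_e² = π² × 16700×10³ × 2.125 / 299.0² = 3.917×10^3 lb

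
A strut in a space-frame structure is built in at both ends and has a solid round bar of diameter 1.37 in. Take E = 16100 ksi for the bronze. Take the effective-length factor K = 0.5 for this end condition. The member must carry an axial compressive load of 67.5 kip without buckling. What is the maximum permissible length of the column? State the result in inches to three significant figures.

I = πd⁴/64 = π×1.37⁴/64 = 0.1729 in⁴
At the buckling limit P_cr = P = 6.750×10^4 lb
From P_cr = π²EI/(K·L)²:  L = (1/K)·√(π²EI/P_cr) = (1/0.5)·√(π²×1.61×10^7×0.1729/6.750×10^4)
L = 40.4 in

L_max ≈ 40.4 in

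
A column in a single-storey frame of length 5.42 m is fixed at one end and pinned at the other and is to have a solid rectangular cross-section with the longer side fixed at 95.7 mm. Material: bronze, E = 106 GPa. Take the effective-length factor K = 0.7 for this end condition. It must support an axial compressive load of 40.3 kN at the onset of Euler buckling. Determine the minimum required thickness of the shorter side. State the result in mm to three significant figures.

b ≈ 41.1 mm

L_e = K·L = 0.7 × 5.42 = 3.794 m
Required I = P_cr·L_e²/(π²E) = 4.030×10^4 × 3.794² / (π² × 1.06×10^11) = 5.545×10^-7 m⁴
I_req = 5.545×10^5 mm⁴
Rectangle, weak axis: I_min = h·b³/12 with h = 95.7 mm fixed  ⇒  b = (12I/h)^(1/3) = 41.1 mm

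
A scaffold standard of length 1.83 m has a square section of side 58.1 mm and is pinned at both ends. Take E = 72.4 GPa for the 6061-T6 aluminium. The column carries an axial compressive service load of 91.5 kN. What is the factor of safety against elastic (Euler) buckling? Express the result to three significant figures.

n ≈ 2.21

I = a⁴/12 = 58.1⁴/12 = 9.496×10^5 mm⁴
I = 9.496×10^5 mm⁴ = 9.496×10^-7 m⁴
Effective length L_e = K·L = 1 × 1.83 = 1.830 m
P_cr = π²EI / L_e² = π² × 72.4×10⁹ × 9.496×10^-7 / 1.830² = 2.026×10^5 N
Factor of safety n = P_cr / P = 202.61 / 91.5 = 2.21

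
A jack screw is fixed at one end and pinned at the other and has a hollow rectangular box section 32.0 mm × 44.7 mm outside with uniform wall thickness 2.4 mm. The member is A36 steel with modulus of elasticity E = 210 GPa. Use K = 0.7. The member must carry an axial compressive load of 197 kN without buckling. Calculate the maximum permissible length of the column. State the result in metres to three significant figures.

L_max ≈ 1.09 m

Inner dimensions: h_i = 44.7 − 2×2.4 = 39.90 mm, b_i = 32.0 − 2×2.4 = 27.20 mm
Weak-axis I_min = (h_o·b_o³ − h_i·b_i³)/12 with b_o = 32.0, b_i = 27.20 mm (shorter outer/inner sides).
I_min = (44.7×32.0³ − 39.90×27.20³)/12 = 5.515×10^4 mm⁴
I = 5.515×10^-8 m⁴
At the buckling limit P_cr = P = 1.970×10^5 N
From P_cr = π²EI/(K·L)²:  L = (1/K)·√(π²EI/P_cr) = (1/0.7)·√(π²×2.10×10^11×5.515×10^-8/1.970×10^5)
L = 1.09 m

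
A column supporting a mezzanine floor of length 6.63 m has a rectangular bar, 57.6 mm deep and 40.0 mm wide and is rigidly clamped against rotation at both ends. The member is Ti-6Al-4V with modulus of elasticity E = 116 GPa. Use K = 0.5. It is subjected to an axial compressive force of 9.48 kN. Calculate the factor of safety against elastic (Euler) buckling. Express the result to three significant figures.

n ≈ 3.38

Buckling occurs about the weak axis: I_min = h·b³/12 with b = 40.0 mm (the shorter side).
I_min = 57.6×40.0³/12 = 3.072×10^5 mm⁴
I = 3.072×10^5 mm⁴ = 3.072×10^-7 m⁴
Effective length L_e = K·L = 0.5 × 6.63 = 3.315 m
P_cr = π²EI / L_e² = π² × 116×10⁹ × 3.072×10^-7 / 3.315² = 3.200×10^4 N
Factor of safety n = P_cr / P = 32.005 / 9.48 = 3.38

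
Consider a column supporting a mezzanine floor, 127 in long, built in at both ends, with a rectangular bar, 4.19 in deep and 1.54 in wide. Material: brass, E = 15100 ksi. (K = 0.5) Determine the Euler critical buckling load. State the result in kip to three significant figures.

P_cr ≈ 47.1 kip

Buckling occurs about the weak axis: I_min = h·b³/12 with b = 1.54 in (the shorter side).
I_min = 4.19×1.54³/12 = 1.275 in⁴
Effective length L_e = K·L = 0.5 × 127 = 63.50 in
P_cr = π²EI / L_e² = π² × 15100×10³ × 1.275 / 63.50² = 4.713×10^4 lb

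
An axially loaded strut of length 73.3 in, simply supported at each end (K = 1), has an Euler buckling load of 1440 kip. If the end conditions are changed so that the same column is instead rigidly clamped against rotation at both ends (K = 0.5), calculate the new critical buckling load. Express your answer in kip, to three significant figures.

P_cr ∝ 1/K², so P_cr,new = P_cr,old × (K_old/K_new)² = 1440 × (1/0.5)²
= 1440 × 4.000 = 5760 kip

P_cr ≈ 5760 kip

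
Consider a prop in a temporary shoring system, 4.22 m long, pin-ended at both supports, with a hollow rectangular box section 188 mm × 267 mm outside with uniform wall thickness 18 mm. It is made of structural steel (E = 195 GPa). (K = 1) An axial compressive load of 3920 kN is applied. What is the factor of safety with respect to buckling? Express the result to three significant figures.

Inner dimensions: h_i = 267 − 2×18 = 231.0 mm, b_i = 188 − 2×18 = 152.0 mm
Weak-axis I_min = (h_o·b_o³ − h_i·b_i³)/12 with b_o = 188, b_i = 152.0 mm (shorter outer/inner sides).
I_min = (267×188³ − 231.0×152.0³)/12 = 8.024×10^7 mm⁴
I = 8.024×10^7 mm⁴ = 8.024×10^-5 m⁴
Effective length L_e = K·L = 1 × 4.22 = 4.220 m
P_cr = π²EI / L_e² = π² × 195×10⁹ × 8.024×10^-5 / 4.220² = 8.672×10^6 N
Factor of safety n = P_cr / P = 8671.8 / 3920 = 2.21

n ≈ 2.21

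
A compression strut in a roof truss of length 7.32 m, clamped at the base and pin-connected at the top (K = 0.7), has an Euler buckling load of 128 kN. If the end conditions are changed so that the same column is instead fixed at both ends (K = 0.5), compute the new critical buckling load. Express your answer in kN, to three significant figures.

P_cr ∝ 1/K², so P_cr,new = P_cr,old × (K_old/K_new)² = 128 × (0.7/0.5)²
= 128 × 1.960 = 251 kN

P_cr ≈ 251 kN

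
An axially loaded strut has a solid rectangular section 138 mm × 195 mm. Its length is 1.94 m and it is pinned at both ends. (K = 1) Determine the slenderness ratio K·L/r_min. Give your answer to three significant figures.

Buckling occurs about the weak axis: I_min = h·b³/12 with b = 138 mm (the shorter side).
I_min = 195×138³/12 = 4.271×10^7 mm⁴
A = 2.691×10^4 mm²;  r_min = √(I/A) = √(4.271×10^7/2.691×10^4) = 39.84 mm
L_e = K·L = 1 × 1.94 m = 1.940 m = 1940.0 mm
λ = L_e / r_min = 1940.0 / 39.84 = 48.7

λ ≈ 48.7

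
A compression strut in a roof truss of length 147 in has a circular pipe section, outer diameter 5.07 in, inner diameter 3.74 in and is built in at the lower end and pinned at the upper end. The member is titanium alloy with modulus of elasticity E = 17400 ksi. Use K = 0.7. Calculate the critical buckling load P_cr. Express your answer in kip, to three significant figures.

P_cr ≈ 370 kip

d_o = 5.07 in, d_i = 3.74 in
I = π(d_o⁴ − d_i⁴)/64 = π(5.07⁴ − 3.740⁴)/64 = 22.83 in⁴
Effective length L_e = K·L = 0.7 × 147 = 102.9 in
P_cr = π²EI / L_e² = π² × 17400×10³ × 22.83 / 102.9² = 3.703×10^5 lb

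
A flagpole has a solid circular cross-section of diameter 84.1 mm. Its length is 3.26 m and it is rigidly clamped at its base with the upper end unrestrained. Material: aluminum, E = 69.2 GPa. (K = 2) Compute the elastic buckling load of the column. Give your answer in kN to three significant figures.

P_cr ≈ 39.5 kN

I = πd⁴/64 = π×84.1⁴/64 = 2.456×10^6 mm⁴
I = 2.456×10^6 mm⁴ = 2.456×10^-6 m⁴
Effective length L_e = K·L = 2 × 3.26 = 6.520 m
P_cr = π²EI / L_e² = π² × 69.2×10⁹ × 2.456×10^-6 / 6.520² = 3.945×10^4 N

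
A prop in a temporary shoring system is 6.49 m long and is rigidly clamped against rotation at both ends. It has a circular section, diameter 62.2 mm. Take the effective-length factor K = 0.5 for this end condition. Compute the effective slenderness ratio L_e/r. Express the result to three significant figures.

λ ≈ 209

For a solid circle r = d/4 = 62.2/4 = 15.55 mm
L_e = K·L = 0.5 × 6.49 m = 3.245 m = 3245.0 mm
λ = L_e / r_min = 3245.0 / 15.55 = 209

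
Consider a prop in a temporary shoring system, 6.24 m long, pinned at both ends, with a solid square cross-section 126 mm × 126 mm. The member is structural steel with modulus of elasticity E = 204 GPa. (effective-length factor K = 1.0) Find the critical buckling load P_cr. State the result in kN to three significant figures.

P_cr ≈ 1090 kN

I = a⁴/12 = 126⁴/12 = 2.100×10^7 mm⁴
I = 2.100×10^7 mm⁴ = 2.100×10^-5 m⁴
Effective length L_e = K·L = 1 × 6.24 = 6.240 m
P_cr = π²EI / L_e² = π² × 204×10⁹ × 2.100×10^-5 / 6.240² = 1.086×10^6 N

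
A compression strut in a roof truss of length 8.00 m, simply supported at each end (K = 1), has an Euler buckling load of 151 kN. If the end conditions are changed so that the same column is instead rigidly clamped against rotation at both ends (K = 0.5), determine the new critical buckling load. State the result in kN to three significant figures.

P_cr ∝ 1/K², so P_cr,new = P_cr,old × (K_old/K_new)² = 151 × (1/0.5)²
= 151 × 4.000 = 604 kN

P_cr ≈ 604 kN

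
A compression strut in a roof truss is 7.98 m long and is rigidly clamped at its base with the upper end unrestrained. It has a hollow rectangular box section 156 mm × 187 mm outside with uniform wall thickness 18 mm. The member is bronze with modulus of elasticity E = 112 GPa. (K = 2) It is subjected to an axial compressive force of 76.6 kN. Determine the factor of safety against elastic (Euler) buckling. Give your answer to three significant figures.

n ≈ 2.12

Inner dimensions: h_i = 187 − 2×18 = 151.0 mm, b_i = 156 − 2×18 = 120.0 mm
Weak-axis I_min = (h_o·b_o³ − h_i·b_i³)/12 with b_o = 156, b_i = 120.0 mm (shorter outer/inner sides).
I_min = (187×156³ − 151.0×120.0³)/12 = 3.742×10^7 mm⁴
I = 3.742×10^7 mm⁴ = 3.742×10^-5 m⁴
Effective length L_e = K·L = 2 × 7.98 = 15.96 m
P_cr = π²EI / L_e² = π² × 112×10⁹ × 3.742×10^-5 / 15.96² = 1.624×10^5 N
Factor of safety n = P_cr / P = 162.37 / 76.6 = 2.12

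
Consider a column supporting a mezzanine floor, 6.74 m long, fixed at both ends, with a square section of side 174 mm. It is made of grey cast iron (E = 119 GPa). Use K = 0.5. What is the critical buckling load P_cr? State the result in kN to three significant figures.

P_cr ≈ 7900 kN

I = a⁴/12 = 174⁴/12 = 7.639×10^7 mm⁴
I = 7.639×10^7 mm⁴ = 7.639×10^-5 m⁴
Effective length L_e = K·L = 0.5 × 6.74 = 3.370 m
P_cr = π²EI / L_e² = π² × 119×10⁹ × 7.639×10^-5 / 3.370² = 7.900×10^6 N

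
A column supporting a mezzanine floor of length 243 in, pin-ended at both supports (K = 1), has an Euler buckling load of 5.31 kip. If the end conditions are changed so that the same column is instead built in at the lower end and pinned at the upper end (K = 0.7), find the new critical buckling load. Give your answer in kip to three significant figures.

P_cr ≈ 10.8 kip

P_cr ∝ 1/K², so P_cr,new = P_cr,old × (K_old/K_new)² = 5.31 × (1/0.7)²
= 5.31 × 2.041 = 10.8 kip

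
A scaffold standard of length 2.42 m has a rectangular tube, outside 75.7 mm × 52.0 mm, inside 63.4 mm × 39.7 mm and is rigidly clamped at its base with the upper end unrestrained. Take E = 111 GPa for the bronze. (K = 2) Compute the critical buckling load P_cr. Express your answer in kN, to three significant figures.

P_cr ≈ 26.0 kN

Weak-axis I_min = (h_o·b_o³ − h_i·b_i³)/12 with b_o = 52.0, b_i = 39.70 mm (shorter outer/inner sides).
I_min = (75.7×52.0³ − 63.40×39.70³)/12 = 5.564×10^5 mm⁴
I = 5.564×10^5 mm⁴ = 5.564×10^-7 m⁴
Effective length L_e = K·L = 2 × 2.42 = 4.840 m
P_cr = π²EI / L_e² = π² × 111×10⁹ × 5.564×10^-7 / 4.840² = 2.602×10^4 N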